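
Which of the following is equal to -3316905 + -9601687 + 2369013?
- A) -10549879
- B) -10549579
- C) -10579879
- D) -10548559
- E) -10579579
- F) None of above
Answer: B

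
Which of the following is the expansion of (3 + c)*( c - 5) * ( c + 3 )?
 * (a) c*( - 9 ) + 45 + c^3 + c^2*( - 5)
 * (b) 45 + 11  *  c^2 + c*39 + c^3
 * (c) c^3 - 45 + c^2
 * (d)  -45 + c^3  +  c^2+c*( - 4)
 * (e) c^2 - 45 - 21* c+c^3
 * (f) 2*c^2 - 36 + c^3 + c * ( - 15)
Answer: e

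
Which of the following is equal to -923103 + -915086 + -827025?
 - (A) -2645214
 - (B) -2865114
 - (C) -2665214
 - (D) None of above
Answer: C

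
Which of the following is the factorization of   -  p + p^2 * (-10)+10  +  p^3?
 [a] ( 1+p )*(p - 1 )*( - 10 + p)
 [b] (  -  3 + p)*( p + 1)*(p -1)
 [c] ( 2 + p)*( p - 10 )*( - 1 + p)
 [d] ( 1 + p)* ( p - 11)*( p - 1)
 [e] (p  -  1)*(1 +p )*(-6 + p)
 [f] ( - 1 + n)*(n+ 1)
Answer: a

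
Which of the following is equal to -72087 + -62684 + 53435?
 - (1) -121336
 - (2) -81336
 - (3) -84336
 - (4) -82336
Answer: 2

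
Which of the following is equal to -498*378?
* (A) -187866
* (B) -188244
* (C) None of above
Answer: B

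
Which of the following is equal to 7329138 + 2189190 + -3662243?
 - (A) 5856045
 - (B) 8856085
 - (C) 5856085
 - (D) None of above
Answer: C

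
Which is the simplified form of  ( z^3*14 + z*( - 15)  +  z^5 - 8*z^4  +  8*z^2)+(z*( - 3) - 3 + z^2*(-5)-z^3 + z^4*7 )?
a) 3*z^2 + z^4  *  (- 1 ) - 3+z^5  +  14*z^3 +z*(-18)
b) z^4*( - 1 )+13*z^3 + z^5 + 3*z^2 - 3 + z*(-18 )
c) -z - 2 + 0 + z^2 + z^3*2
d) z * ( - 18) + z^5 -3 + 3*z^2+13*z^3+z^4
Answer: b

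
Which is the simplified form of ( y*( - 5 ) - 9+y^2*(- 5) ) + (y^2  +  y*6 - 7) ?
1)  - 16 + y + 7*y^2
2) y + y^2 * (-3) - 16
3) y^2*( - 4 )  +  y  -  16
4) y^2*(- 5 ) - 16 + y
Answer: 3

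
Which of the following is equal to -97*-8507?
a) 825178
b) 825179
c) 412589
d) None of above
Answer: b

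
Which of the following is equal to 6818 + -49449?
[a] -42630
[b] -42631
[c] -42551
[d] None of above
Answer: b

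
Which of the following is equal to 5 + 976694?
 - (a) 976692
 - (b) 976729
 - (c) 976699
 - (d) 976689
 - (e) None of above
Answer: c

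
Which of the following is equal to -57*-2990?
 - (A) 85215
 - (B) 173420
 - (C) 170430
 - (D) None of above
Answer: C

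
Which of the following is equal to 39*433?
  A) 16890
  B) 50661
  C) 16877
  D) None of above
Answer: D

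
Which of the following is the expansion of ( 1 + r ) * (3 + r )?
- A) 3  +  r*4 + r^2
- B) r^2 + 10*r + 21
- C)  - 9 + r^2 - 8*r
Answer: A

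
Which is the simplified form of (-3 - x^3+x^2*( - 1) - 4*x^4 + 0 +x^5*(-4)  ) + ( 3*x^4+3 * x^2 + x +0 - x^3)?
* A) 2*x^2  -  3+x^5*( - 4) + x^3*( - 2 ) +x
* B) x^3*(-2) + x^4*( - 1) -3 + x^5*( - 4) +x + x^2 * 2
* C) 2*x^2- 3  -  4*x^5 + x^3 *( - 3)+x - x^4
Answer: B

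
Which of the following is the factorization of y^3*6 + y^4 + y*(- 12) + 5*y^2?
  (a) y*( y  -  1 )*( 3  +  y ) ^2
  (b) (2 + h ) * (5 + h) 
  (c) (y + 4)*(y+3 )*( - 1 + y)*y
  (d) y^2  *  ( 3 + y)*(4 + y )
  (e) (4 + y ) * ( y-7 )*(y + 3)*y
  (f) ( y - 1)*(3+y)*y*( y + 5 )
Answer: c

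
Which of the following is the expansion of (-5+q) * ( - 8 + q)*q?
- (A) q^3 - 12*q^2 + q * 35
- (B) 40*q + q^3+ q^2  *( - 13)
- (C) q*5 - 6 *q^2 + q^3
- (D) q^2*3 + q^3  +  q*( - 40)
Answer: B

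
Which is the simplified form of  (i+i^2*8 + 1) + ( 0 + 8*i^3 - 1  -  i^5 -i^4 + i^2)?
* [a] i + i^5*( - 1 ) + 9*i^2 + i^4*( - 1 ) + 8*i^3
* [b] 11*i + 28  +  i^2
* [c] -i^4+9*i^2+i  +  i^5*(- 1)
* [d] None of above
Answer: a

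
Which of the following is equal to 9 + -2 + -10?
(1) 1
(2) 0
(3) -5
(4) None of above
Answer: 4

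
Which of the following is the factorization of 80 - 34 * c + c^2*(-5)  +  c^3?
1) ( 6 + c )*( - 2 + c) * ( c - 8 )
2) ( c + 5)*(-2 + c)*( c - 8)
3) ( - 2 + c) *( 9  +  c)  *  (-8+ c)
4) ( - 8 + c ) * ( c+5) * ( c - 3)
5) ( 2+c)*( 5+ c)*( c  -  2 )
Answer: 2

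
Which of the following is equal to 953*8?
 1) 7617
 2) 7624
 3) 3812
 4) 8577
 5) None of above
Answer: 2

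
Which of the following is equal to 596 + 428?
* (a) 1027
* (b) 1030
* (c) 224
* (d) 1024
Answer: d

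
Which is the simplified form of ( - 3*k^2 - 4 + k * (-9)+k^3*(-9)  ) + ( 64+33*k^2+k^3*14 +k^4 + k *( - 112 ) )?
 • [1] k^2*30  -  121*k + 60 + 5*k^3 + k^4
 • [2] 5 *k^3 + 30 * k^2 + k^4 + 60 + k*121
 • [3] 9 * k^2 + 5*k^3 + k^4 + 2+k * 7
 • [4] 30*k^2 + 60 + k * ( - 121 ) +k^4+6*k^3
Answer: 1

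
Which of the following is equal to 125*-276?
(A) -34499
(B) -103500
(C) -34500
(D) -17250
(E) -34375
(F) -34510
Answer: C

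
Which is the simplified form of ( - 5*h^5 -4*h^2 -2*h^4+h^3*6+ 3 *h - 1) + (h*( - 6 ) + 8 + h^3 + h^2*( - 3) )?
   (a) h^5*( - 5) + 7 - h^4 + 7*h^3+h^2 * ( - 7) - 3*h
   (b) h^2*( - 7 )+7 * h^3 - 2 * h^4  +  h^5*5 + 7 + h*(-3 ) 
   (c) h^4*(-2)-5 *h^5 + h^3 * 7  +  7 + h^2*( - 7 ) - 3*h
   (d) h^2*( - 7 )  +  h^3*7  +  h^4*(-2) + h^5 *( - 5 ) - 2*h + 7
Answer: c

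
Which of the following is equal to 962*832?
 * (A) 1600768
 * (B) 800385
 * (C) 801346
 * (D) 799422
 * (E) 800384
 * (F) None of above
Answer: E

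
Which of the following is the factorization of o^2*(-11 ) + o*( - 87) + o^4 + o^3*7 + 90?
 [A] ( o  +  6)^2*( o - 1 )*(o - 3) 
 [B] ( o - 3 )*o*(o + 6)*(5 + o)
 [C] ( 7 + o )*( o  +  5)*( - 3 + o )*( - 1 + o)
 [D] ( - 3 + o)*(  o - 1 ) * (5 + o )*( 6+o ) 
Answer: D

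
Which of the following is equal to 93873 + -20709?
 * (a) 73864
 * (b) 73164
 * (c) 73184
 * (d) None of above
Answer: b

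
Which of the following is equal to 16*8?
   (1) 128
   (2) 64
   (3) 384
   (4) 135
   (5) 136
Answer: 1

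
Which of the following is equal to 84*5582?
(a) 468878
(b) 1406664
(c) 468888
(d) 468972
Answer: c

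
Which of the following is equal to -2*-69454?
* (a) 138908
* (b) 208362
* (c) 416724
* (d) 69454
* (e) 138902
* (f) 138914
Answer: a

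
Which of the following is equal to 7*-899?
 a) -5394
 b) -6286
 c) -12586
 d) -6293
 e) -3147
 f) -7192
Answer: d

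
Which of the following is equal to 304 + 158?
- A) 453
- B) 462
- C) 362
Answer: B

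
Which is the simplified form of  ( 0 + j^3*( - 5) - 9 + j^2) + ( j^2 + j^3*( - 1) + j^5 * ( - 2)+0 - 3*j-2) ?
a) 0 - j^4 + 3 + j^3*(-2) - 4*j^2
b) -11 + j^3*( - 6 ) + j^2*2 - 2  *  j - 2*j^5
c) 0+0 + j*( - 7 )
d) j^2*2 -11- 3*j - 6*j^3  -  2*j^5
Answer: d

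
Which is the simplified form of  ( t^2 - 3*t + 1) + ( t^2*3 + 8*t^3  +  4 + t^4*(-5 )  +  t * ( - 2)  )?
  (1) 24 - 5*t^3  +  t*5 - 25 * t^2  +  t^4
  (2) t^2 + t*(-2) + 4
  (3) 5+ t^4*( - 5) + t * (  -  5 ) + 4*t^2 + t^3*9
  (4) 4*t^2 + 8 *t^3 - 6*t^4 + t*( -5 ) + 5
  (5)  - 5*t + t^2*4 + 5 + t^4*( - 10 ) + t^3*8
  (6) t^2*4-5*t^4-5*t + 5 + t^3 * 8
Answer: 6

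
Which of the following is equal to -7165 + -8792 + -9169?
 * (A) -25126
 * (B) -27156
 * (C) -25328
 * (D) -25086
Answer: A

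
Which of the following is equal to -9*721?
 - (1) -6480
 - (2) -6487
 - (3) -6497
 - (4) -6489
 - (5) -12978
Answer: 4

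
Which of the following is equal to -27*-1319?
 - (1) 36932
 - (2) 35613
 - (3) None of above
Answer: 2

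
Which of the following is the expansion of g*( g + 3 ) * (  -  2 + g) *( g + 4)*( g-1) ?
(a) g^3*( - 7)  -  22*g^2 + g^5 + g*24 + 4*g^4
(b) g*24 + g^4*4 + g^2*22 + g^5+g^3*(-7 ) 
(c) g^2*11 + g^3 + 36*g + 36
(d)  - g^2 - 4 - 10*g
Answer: a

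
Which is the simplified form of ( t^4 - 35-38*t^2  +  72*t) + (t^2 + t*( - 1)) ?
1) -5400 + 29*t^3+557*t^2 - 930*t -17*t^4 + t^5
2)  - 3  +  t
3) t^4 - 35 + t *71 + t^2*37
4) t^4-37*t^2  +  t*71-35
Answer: 4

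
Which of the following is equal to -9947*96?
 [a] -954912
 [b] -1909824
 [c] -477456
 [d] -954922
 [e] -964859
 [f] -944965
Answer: a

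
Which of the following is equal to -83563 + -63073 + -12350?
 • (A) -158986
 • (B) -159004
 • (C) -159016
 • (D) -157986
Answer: A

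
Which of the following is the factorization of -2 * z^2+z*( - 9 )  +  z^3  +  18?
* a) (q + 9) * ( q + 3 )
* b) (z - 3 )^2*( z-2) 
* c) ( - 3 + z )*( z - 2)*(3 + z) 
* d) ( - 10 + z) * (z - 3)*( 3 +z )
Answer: c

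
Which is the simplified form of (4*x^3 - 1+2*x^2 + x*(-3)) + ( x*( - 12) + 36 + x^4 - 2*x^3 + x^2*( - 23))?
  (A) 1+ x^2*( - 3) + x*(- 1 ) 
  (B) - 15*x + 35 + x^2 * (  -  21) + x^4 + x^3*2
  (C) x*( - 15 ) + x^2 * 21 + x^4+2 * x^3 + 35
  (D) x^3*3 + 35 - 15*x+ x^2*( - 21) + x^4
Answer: B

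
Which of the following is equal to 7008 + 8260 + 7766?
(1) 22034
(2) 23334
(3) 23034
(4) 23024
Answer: 3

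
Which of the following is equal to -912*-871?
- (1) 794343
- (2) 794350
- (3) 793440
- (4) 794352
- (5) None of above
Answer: 4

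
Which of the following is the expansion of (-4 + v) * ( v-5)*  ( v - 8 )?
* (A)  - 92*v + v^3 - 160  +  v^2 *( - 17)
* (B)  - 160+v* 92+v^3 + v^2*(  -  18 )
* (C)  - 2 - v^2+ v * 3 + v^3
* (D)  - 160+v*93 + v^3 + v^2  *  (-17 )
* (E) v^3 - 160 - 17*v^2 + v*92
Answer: E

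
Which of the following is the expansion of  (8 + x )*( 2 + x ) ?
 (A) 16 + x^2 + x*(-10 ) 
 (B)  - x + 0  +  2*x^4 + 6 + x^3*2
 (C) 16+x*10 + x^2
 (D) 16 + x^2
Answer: C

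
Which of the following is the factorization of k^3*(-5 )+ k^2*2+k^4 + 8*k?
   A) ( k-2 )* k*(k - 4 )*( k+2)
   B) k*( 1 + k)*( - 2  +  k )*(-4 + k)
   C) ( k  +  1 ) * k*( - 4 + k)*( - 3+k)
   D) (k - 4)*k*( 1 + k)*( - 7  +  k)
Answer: B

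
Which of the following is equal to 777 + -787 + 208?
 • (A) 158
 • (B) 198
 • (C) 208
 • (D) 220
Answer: B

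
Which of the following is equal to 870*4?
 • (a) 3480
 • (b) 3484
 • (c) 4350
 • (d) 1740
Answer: a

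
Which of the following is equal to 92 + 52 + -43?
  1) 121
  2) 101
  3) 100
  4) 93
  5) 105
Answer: 2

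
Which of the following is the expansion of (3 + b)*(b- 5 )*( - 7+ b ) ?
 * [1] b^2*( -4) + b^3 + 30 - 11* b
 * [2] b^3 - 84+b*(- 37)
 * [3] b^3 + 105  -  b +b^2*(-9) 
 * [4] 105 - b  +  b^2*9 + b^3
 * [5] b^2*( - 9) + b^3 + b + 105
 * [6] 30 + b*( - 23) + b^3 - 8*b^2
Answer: 3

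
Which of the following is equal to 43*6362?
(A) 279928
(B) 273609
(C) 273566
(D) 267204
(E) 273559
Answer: C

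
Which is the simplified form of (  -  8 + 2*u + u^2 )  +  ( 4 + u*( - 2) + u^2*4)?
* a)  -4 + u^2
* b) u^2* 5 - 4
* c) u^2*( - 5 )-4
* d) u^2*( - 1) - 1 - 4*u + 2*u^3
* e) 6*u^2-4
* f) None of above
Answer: b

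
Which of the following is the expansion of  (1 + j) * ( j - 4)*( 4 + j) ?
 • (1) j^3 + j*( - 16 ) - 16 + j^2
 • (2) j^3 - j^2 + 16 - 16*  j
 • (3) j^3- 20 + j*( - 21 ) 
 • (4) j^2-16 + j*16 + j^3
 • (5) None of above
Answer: 1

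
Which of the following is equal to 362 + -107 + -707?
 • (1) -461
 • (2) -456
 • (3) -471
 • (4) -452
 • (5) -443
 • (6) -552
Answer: 4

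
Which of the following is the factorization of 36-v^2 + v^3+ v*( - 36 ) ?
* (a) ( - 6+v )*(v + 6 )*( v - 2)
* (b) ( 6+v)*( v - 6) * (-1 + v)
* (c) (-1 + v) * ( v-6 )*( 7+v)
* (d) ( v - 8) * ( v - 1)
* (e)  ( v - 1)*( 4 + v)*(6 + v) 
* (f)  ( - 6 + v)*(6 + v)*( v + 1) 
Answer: b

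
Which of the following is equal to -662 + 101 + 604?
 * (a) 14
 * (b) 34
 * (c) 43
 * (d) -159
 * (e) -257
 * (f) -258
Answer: c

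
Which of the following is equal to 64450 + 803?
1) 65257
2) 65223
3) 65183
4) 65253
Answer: 4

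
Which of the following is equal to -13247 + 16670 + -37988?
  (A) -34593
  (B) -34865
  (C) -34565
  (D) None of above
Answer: C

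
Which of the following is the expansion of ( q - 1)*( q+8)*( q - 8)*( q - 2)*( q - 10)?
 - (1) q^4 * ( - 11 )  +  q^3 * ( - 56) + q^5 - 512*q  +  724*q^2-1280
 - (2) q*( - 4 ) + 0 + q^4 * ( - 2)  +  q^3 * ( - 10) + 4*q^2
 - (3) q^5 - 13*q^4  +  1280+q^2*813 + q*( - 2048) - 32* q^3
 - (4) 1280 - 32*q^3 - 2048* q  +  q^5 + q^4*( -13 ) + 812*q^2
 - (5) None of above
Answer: 4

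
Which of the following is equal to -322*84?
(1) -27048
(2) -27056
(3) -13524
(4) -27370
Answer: 1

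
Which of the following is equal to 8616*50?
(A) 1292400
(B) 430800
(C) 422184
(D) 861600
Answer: B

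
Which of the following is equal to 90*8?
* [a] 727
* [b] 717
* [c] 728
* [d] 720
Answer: d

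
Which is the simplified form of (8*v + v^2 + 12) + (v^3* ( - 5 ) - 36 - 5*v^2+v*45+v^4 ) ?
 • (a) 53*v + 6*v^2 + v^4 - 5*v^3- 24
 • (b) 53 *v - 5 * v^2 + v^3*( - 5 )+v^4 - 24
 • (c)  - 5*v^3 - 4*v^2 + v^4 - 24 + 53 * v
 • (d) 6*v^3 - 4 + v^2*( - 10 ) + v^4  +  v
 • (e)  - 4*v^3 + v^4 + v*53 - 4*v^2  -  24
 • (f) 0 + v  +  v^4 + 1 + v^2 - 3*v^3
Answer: c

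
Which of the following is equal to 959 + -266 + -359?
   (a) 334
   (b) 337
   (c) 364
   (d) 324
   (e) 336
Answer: a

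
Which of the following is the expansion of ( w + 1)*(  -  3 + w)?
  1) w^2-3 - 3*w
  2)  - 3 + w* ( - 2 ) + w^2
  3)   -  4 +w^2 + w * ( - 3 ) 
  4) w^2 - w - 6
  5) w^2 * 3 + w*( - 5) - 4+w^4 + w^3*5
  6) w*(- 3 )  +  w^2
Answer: 2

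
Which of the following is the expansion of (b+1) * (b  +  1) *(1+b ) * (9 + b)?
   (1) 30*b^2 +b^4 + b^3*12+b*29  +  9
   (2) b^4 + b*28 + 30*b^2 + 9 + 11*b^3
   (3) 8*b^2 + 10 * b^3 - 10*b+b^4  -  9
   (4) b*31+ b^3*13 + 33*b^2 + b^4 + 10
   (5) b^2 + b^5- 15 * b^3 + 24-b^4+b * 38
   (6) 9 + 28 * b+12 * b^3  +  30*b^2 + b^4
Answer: 6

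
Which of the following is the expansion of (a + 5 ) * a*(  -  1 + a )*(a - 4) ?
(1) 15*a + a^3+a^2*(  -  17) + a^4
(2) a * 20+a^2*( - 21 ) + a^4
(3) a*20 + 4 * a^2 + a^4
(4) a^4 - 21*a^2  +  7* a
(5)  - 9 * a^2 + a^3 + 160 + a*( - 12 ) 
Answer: 2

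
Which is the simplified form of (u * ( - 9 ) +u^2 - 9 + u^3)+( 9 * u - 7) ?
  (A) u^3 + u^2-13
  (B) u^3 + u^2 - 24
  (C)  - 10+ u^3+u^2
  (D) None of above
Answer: D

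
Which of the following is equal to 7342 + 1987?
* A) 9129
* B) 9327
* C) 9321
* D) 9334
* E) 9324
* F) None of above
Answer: F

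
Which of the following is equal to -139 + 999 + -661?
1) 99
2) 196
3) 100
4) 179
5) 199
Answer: 5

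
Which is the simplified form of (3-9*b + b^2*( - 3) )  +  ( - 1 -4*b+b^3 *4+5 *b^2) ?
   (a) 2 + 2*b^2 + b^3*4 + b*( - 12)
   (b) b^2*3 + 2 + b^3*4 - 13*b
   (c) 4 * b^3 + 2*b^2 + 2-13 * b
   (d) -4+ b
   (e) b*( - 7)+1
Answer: c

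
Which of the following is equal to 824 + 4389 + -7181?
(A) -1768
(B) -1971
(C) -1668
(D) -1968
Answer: D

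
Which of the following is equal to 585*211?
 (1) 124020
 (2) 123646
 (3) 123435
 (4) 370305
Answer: 3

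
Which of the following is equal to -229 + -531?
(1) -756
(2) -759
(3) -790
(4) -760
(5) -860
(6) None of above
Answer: 4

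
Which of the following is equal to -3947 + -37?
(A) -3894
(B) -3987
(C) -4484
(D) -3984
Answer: D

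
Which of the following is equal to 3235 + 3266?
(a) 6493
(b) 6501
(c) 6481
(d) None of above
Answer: b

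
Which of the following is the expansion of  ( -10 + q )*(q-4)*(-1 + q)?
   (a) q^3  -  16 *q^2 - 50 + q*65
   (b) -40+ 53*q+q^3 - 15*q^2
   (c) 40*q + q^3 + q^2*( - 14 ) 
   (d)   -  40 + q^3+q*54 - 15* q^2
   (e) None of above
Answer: d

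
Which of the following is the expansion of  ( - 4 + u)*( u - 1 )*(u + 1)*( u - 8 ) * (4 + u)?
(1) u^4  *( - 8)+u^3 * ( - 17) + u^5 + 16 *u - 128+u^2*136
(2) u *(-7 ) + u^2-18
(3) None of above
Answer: 1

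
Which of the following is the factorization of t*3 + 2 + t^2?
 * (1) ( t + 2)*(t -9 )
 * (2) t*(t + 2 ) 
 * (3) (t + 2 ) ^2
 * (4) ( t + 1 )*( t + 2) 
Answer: 4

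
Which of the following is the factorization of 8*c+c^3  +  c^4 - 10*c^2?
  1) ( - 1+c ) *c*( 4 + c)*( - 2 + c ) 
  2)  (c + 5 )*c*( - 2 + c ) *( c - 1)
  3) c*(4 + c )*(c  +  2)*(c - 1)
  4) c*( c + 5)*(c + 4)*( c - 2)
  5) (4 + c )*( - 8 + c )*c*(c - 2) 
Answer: 1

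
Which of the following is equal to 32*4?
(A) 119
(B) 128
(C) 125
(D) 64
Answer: B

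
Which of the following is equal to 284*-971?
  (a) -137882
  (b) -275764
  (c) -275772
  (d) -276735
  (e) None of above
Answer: b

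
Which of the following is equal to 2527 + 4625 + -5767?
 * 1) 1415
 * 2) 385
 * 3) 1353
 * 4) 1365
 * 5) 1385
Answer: 5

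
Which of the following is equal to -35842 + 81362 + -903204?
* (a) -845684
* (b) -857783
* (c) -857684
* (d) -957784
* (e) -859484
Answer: c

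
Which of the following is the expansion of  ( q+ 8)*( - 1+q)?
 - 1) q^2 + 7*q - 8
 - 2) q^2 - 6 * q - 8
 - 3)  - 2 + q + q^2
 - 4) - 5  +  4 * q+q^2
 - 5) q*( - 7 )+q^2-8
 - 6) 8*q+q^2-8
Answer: 1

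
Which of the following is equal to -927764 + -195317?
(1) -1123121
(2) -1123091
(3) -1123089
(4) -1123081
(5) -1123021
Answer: 4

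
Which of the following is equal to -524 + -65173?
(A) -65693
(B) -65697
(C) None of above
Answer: B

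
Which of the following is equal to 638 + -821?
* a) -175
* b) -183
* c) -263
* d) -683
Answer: b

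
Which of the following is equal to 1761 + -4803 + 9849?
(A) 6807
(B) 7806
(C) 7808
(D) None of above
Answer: A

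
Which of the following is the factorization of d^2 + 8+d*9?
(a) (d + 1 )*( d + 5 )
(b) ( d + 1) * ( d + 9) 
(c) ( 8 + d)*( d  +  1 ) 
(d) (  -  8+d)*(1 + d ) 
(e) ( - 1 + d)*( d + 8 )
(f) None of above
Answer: c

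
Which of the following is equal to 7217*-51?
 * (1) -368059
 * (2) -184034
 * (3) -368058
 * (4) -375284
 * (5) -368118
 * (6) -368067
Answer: 6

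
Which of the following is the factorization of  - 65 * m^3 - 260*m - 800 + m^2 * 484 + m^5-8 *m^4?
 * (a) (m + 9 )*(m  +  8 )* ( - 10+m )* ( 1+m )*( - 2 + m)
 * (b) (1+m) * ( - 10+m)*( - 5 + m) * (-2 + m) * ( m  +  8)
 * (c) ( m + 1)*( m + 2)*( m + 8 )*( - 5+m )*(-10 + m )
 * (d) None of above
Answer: b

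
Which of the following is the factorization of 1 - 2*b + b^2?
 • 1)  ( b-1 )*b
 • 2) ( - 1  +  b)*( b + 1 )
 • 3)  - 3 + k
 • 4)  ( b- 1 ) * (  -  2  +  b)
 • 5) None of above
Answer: 5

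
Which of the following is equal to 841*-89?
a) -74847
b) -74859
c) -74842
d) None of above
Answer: d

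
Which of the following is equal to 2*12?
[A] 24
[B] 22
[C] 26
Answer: A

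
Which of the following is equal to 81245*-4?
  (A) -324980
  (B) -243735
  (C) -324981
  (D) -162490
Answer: A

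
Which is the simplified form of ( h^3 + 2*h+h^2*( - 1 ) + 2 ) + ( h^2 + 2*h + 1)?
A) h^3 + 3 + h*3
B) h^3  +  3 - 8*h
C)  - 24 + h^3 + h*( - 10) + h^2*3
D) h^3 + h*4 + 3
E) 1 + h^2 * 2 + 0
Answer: D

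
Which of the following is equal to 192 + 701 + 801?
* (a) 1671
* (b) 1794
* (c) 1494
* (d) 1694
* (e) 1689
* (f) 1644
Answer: d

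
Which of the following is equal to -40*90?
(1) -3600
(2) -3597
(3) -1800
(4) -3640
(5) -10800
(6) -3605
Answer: 1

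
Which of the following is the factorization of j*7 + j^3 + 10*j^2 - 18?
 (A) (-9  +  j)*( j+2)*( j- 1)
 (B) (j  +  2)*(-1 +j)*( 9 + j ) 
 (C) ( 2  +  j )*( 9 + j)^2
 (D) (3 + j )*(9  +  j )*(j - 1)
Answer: B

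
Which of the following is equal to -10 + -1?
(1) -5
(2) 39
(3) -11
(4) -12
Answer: 3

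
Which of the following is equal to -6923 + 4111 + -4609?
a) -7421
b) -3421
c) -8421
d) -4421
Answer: a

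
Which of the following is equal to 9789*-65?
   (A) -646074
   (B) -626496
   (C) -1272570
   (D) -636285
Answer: D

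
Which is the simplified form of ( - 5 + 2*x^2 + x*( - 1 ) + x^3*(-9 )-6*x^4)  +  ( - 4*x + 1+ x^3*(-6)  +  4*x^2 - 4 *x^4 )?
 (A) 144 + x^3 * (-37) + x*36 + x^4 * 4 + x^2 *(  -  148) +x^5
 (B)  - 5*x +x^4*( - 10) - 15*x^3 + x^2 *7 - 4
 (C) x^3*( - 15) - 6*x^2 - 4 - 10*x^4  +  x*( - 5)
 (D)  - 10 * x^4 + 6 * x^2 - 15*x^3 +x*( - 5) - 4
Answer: D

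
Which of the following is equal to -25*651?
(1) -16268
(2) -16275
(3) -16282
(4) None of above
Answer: 2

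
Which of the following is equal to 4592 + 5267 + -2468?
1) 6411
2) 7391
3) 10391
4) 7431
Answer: 2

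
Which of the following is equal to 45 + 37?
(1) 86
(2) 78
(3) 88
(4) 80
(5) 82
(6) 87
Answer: 5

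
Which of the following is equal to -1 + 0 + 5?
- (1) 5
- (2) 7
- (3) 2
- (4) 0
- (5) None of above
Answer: 5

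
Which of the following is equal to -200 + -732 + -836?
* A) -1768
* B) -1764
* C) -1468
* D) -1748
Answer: A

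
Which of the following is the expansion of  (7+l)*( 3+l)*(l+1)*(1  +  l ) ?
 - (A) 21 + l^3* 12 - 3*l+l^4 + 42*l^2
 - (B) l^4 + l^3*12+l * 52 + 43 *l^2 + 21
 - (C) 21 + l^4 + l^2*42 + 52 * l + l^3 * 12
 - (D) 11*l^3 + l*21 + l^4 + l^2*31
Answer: C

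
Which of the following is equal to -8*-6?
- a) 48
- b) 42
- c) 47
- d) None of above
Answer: a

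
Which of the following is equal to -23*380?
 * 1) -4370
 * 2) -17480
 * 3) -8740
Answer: 3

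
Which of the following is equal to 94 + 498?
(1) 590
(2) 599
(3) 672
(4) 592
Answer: 4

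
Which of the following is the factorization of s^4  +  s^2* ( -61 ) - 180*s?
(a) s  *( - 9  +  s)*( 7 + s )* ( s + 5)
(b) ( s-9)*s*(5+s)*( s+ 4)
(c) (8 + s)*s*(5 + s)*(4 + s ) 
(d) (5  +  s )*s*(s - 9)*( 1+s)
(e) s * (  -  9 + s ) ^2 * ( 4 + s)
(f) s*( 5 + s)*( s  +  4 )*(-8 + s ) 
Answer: b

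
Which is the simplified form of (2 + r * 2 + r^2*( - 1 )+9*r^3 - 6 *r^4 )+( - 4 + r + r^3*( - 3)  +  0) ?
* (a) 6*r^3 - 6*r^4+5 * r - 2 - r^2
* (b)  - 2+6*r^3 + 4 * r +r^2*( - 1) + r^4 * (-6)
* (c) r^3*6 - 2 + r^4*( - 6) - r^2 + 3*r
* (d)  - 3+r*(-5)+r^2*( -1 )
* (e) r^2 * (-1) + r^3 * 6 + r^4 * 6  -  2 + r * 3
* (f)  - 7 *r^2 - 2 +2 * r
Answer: c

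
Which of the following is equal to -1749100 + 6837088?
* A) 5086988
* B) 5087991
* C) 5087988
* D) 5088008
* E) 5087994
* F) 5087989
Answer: C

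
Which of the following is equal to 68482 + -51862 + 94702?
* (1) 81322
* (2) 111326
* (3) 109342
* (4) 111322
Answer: 4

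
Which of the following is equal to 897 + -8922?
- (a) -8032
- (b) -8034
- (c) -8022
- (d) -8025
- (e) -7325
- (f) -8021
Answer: d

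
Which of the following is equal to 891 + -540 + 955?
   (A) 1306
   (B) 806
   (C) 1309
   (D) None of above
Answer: A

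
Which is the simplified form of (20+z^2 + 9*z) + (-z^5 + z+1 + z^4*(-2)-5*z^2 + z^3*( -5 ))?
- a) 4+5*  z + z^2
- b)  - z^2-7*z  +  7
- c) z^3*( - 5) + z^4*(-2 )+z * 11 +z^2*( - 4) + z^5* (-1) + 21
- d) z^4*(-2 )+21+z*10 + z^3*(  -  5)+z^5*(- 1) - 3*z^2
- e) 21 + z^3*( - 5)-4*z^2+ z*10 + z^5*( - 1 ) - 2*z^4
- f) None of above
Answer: e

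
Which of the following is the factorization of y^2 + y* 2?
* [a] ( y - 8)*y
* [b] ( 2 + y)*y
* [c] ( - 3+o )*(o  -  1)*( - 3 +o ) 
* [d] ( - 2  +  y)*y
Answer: b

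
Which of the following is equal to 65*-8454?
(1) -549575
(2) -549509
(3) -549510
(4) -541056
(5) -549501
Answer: 3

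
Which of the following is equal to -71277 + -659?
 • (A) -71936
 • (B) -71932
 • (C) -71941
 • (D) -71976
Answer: A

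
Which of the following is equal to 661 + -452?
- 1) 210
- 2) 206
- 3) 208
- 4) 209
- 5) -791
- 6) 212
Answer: 4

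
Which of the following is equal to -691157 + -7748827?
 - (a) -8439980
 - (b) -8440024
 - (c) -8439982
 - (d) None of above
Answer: d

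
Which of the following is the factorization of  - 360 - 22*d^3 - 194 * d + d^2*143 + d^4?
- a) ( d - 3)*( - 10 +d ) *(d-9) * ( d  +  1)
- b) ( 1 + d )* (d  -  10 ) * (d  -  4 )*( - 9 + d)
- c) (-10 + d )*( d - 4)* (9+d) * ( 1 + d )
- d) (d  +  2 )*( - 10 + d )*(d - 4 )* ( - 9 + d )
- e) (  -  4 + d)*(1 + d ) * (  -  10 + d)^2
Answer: b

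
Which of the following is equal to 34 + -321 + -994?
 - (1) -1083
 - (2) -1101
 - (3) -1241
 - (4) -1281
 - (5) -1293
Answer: 4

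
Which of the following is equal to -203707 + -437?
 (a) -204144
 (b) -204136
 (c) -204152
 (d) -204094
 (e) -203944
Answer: a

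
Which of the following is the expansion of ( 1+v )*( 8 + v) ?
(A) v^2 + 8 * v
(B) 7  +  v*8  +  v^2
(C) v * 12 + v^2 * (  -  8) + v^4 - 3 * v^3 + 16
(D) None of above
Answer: D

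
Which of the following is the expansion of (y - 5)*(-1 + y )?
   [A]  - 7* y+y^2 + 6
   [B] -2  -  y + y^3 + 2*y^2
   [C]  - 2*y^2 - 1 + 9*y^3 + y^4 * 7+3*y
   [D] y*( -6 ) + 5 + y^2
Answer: D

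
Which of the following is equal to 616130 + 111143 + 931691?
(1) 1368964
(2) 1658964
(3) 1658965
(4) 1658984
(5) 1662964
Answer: 2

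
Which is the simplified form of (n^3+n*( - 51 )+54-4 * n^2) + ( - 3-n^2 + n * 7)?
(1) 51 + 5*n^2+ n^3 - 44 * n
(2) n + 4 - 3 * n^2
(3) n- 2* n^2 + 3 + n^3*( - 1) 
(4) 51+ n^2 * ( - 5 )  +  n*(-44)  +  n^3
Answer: 4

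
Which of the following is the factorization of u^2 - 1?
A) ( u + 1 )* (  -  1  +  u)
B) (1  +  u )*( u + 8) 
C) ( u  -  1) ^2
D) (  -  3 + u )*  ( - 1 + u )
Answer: A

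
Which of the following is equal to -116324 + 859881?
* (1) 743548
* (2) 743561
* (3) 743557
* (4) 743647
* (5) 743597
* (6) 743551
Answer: 3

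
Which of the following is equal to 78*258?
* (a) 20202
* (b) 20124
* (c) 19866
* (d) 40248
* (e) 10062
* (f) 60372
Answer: b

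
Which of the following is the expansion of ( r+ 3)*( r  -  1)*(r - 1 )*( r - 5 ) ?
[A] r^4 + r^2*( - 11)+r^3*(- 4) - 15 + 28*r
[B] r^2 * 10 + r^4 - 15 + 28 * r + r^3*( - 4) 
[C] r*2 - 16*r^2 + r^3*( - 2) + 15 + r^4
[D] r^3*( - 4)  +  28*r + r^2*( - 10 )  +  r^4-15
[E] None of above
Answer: D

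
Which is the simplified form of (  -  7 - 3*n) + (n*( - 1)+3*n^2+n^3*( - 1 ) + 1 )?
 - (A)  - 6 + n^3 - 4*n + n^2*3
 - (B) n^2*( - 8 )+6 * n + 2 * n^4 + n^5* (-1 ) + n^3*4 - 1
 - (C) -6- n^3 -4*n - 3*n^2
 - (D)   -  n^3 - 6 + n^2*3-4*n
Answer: D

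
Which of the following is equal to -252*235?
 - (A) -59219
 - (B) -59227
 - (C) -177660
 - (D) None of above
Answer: D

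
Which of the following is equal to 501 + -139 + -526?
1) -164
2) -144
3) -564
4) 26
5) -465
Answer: 1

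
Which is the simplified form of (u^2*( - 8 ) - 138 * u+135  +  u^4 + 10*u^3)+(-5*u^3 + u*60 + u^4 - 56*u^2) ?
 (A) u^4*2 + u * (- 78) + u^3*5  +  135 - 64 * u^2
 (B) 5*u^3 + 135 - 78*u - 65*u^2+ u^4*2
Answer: A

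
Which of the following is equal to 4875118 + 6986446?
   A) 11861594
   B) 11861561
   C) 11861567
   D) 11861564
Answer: D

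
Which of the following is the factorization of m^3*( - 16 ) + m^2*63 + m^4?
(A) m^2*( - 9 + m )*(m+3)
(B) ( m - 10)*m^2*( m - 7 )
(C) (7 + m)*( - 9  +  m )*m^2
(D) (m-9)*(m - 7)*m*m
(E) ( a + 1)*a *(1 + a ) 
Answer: D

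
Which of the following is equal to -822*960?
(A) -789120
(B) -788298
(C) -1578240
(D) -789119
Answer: A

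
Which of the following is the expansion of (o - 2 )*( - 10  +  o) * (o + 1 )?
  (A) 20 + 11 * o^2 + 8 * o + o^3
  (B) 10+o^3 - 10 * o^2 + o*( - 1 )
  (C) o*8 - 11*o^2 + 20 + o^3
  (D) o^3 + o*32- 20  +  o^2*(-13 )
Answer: C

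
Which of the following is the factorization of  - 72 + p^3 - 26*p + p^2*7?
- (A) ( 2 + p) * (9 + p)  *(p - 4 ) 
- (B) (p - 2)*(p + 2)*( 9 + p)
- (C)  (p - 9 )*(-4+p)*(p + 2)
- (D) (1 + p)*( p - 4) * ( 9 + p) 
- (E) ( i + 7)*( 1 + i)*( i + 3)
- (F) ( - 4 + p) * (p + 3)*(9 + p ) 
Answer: A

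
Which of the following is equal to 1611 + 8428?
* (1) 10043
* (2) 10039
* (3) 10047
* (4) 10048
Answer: 2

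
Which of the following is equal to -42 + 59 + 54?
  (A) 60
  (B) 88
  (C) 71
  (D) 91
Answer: C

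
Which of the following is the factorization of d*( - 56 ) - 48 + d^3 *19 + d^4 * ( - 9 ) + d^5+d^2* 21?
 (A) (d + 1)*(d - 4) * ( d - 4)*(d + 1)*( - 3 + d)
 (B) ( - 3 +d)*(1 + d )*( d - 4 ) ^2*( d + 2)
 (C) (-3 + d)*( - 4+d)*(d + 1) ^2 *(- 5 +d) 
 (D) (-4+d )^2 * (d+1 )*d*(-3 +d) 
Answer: A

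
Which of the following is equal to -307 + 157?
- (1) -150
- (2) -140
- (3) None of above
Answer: 1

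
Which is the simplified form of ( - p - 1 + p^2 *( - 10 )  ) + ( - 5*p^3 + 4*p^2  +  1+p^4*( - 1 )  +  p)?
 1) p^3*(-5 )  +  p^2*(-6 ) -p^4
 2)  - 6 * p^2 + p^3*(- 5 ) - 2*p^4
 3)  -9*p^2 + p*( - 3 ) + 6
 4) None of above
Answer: 1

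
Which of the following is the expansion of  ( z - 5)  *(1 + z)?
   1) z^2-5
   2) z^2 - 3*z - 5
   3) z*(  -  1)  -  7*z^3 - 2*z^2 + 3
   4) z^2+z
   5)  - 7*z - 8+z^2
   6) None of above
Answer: 6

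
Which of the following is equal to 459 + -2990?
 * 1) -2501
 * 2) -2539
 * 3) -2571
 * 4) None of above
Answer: 4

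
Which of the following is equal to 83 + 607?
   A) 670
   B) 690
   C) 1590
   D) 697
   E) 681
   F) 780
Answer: B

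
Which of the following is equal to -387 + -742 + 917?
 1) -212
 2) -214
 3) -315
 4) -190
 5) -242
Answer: 1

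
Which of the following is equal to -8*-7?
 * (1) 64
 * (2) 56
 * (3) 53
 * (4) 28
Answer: 2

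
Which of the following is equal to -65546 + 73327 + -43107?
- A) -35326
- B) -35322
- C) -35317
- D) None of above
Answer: A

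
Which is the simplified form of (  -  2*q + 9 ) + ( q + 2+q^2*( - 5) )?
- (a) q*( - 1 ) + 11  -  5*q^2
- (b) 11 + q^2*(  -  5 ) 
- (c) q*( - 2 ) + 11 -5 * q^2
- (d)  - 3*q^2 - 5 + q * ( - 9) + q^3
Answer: a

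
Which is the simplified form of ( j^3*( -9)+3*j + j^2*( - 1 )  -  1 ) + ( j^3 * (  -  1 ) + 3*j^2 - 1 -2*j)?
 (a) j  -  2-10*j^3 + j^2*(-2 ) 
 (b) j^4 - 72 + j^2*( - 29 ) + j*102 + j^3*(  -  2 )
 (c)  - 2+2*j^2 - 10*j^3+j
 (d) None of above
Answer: c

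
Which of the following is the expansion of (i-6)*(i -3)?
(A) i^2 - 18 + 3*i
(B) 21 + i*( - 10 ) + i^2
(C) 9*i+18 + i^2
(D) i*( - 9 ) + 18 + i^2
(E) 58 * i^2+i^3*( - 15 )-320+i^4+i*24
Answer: D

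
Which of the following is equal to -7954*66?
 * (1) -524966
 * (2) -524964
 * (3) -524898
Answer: 2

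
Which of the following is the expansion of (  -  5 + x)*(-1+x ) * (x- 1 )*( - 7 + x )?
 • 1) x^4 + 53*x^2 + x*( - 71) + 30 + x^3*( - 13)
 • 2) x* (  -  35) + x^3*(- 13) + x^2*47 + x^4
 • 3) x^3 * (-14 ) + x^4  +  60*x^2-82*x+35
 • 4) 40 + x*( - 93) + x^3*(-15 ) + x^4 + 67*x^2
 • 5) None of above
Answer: 3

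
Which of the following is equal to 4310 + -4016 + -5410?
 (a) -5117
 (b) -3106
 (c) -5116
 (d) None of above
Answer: c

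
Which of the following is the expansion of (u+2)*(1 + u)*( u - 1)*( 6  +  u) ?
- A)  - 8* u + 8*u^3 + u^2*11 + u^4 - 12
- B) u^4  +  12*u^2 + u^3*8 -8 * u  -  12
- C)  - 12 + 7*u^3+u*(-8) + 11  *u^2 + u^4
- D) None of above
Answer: A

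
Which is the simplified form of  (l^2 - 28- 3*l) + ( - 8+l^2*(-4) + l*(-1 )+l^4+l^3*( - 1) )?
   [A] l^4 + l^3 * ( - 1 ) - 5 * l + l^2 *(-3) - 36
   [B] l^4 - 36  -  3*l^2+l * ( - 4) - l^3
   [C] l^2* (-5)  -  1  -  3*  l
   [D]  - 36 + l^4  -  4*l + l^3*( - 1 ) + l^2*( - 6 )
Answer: B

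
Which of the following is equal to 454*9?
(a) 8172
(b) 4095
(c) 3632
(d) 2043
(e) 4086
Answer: e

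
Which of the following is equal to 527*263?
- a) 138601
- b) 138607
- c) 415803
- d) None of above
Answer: a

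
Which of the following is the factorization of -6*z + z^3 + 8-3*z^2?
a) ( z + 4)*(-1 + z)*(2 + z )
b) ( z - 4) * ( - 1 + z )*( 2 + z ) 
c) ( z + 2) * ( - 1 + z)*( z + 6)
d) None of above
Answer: b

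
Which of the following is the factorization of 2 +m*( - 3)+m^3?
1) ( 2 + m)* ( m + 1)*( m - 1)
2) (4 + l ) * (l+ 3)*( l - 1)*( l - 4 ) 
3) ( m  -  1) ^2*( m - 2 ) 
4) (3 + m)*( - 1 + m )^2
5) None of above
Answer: 5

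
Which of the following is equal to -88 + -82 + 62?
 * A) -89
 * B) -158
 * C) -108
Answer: C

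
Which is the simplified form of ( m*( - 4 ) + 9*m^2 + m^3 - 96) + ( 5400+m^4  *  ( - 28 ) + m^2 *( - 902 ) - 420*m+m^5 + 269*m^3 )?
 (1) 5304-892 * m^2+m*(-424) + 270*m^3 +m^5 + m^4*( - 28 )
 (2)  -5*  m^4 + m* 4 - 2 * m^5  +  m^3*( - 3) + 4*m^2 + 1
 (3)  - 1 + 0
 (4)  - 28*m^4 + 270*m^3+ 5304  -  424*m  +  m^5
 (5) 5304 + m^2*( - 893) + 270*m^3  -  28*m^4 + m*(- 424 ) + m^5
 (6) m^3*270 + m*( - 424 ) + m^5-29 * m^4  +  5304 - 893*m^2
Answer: 5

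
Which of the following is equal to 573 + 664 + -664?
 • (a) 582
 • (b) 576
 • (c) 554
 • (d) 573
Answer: d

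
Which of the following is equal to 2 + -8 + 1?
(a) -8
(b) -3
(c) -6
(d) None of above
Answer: d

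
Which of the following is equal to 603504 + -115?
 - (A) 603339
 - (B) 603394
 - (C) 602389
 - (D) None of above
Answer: D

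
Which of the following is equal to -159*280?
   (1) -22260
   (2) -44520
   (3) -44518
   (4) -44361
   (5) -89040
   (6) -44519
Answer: 2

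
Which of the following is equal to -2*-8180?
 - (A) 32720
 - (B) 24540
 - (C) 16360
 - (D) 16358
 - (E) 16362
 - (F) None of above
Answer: C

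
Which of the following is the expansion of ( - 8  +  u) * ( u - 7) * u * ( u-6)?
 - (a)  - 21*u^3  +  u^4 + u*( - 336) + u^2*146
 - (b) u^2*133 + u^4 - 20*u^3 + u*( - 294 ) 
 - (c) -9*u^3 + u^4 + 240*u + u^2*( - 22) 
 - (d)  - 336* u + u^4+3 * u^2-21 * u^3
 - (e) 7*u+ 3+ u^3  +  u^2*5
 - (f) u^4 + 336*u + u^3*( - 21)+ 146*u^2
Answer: a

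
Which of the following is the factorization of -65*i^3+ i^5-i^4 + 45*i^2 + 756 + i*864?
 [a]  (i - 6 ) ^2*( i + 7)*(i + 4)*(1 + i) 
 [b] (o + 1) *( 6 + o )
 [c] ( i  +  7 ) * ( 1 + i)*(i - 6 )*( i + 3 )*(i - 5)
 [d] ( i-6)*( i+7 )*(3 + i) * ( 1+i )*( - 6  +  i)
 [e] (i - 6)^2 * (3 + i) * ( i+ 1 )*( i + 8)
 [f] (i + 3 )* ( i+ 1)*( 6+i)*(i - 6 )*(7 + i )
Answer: d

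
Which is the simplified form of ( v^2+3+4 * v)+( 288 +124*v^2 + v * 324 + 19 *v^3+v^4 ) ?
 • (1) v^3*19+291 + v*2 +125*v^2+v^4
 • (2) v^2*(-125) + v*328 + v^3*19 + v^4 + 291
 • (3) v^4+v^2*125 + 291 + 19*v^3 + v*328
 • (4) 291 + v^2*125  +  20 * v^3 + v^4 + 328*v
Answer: 3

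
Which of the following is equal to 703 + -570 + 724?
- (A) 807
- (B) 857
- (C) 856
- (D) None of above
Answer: B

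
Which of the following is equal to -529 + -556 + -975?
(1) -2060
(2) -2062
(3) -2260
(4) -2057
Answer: 1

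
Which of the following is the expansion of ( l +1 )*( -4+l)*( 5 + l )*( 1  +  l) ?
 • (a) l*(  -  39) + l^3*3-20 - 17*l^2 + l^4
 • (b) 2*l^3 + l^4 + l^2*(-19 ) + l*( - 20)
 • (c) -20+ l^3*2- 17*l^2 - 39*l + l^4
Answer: a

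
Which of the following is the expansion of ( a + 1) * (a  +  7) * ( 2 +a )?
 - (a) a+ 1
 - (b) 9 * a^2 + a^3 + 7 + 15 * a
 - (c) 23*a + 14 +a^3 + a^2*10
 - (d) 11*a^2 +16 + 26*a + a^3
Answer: c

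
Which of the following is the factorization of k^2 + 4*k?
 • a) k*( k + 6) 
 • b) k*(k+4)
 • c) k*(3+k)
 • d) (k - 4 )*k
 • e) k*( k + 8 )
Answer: b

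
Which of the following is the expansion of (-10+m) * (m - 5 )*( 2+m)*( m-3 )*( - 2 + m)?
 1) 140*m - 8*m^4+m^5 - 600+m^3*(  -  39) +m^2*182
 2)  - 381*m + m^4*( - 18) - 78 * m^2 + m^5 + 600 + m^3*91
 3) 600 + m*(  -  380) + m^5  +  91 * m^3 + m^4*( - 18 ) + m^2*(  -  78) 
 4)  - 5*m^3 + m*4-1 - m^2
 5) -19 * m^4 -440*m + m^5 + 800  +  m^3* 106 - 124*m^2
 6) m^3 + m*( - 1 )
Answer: 3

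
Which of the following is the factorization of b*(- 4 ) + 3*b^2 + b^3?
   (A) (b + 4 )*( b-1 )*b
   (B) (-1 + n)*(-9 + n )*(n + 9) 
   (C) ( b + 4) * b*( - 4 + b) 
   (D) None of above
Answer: A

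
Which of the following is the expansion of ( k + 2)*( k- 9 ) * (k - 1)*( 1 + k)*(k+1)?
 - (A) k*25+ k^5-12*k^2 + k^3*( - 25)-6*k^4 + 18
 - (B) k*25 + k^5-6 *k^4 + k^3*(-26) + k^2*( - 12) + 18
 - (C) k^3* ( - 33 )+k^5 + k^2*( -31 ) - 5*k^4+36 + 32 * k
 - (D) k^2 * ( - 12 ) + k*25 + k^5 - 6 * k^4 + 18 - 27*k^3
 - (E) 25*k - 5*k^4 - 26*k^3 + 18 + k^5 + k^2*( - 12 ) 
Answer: B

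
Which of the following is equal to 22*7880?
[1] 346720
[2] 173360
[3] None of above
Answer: 2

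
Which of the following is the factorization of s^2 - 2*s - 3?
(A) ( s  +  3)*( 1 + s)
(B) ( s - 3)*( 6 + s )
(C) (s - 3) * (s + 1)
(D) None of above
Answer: C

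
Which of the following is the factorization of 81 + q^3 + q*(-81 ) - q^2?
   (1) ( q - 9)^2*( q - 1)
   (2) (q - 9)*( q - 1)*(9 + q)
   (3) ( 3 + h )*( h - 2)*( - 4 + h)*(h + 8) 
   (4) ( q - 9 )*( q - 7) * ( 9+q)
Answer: 2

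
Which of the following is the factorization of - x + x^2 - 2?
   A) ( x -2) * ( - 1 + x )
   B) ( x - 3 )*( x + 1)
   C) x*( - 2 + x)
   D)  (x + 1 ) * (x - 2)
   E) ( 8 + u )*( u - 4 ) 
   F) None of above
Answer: D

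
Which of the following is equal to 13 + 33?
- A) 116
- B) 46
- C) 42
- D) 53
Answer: B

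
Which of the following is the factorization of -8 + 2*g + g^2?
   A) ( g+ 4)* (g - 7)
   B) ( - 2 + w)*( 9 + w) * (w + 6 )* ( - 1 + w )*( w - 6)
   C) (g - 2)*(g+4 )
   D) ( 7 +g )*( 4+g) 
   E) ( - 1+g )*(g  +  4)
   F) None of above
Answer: C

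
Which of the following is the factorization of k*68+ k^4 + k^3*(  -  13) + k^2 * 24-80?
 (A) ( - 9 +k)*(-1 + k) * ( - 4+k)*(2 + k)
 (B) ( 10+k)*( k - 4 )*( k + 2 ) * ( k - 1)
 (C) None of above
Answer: C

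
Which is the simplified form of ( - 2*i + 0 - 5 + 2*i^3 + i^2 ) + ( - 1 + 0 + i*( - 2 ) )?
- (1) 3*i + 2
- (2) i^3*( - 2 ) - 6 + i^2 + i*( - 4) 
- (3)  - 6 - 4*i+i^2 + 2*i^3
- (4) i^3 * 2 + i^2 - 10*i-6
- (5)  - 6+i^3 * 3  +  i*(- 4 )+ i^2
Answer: 3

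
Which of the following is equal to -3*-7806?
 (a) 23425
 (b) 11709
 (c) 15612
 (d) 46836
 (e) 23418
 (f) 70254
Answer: e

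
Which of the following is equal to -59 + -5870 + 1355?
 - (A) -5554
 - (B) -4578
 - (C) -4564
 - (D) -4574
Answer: D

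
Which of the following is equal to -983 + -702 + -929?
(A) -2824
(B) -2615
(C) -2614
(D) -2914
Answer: C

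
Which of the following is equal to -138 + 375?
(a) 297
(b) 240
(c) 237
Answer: c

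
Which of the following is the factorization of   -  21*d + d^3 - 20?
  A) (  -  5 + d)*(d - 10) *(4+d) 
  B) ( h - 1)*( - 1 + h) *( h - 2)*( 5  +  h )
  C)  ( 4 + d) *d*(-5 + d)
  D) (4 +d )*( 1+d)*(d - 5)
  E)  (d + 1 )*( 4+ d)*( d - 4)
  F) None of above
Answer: D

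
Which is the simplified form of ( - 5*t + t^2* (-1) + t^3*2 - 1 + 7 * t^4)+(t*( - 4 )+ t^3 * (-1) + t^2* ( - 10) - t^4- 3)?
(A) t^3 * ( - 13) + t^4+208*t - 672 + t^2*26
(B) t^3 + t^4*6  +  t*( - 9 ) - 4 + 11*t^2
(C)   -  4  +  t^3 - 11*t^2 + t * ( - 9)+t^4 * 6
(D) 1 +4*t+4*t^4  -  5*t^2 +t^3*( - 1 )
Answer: C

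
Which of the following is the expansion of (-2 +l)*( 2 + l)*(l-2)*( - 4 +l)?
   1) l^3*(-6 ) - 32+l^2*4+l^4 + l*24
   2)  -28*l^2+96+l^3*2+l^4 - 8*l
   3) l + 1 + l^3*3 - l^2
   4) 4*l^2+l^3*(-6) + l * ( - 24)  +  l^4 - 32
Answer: 1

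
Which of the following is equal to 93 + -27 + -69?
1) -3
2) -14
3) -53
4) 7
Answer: 1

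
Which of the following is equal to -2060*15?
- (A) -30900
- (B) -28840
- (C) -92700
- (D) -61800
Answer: A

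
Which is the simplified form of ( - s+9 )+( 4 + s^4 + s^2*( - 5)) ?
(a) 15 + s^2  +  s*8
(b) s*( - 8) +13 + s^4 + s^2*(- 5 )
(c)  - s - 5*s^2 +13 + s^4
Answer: c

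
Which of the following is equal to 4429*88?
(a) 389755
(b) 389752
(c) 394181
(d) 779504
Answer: b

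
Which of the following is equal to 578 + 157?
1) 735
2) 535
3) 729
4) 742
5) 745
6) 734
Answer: 1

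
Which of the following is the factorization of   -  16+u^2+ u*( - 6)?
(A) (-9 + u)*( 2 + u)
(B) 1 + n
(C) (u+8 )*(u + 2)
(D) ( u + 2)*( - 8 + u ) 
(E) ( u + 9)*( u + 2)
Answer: D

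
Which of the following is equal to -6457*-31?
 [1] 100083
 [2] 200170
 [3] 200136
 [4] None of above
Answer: 4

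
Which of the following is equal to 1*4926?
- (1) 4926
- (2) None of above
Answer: 1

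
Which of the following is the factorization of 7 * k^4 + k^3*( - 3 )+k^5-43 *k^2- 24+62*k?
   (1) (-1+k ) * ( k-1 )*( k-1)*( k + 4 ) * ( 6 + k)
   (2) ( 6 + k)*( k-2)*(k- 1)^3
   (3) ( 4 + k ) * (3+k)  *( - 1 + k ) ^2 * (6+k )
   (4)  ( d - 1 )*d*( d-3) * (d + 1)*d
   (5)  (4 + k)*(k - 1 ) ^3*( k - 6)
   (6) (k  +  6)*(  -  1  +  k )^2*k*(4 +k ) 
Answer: 1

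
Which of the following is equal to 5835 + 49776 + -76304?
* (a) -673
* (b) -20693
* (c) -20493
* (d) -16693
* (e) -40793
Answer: b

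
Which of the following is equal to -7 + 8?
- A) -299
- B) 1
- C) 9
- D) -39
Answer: B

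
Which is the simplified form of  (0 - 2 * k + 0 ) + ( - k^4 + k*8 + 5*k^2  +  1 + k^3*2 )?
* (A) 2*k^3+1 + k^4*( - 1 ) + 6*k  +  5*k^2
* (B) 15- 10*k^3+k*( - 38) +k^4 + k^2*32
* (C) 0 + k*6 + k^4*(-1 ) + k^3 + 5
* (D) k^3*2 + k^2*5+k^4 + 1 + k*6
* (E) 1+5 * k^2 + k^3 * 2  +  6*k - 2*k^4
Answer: A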